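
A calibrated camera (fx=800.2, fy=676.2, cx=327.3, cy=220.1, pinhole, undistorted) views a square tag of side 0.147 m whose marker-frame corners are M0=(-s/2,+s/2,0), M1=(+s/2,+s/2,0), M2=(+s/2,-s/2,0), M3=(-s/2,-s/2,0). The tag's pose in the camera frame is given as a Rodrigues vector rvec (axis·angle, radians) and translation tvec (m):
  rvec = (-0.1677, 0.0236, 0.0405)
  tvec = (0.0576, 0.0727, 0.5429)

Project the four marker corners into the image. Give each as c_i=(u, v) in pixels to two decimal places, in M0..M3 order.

c0=(298.87, 400.74) c1=(520.90, 409.30) c2=(521.33, 223.90) c3=(309.04, 217.03)

Intrinsics K: fx=800.2, fy=676.2, cx=327.3, cy=220.1
Marker side s = 0.147 m; corners in marker frame (Z=0):
  M0 = (-0.0735, +0.0735, 0)
  M1 = (+0.0735, +0.0735, 0)
  M2 = (+0.0735, -0.0735, 0)
  M3 = (-0.0735, -0.0735, 0)
rvec = (-0.1677, 0.0236, 0.0405), |rvec| = θ = 0.17413 rad = 9.977°
Rodrigues: sinθ=0.17325, 1−cosθ=0.01512; R = I + sinθ·[k]× + (1−cosθ)·[k]×²:
    [+0.99890 -0.04227 +0.02009]
    [+0.03832 +0.98516 +0.16733]
    [-0.02687 -0.16638 +0.98570]
t = (0.0576, 0.0727, 0.5429) m
M0: Pc = R·M0+t = (-0.01893, +0.14229, +0.53265); u = 800.2·(-0.01893)/0.53265 + 327.3 = 298.8669, v = 676.2·(+0.14229)/0.53265 + 220.1 = 400.7416
M1: Pc = R·M1+t = (+0.12791, +0.14793, +0.52870); u = 800.2·(+0.12791)/0.52870 + 327.3 = 520.9001, v = 676.2·(+0.14793)/0.52870 + 220.1 = 409.2961
M2: Pc = R·M2+t = (+0.13413, +0.00311, +0.55315); u = 800.2·(+0.13413)/0.55315 + 327.3 = 521.3289, v = 676.2·(+0.00311)/0.55315 + 220.1 = 223.8990
M3: Pc = R·M3+t = (-0.01271, -0.00253, +0.55710); u = 800.2·(-0.01271)/0.55710 + 327.3 = 309.0401, v = 676.2·(-0.00253)/0.55710 + 220.1 = 217.0345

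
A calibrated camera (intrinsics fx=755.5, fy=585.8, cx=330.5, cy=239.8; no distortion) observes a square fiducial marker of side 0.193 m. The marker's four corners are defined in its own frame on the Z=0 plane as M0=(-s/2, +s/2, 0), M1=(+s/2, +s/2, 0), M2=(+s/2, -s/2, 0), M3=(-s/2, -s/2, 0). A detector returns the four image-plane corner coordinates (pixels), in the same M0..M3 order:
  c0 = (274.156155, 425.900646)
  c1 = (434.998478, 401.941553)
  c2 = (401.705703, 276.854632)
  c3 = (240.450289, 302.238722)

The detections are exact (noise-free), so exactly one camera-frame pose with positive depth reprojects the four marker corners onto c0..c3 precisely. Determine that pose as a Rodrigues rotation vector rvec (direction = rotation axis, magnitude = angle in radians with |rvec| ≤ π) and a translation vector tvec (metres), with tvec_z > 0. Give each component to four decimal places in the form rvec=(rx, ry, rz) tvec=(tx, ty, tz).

Intrinsics K: fx=755.5, fy=585.8, cx=330.5, cy=239.8
Marker side s = 0.193 m; corners in marker frame (Z=0):
  M0 = (-0.0965, +0.0965, 0)
  M1 = (+0.0965, +0.0965, 0)
  M2 = (+0.0965, -0.0965, 0)
  M3 = (-0.0965, -0.0965, 0)
Detected image corners:
  c0 = (274.156155, 425.900646) px
  c1 = (434.998478, 401.941553) px
  c2 = (401.705703, 276.854632) px
  c3 = (240.450289, 302.238722) px
Planar DLT: solve 8×8 A·h = b for H (H[2,2]=1):
  H  [+816.04267 +181.89537 +337.44411]
  H  [-146.98580 +653.06819 +351.94650]
  H  [-0.05448 +0.02462 +1.00000]
B = K⁻¹H; ‖b₁‖=1.128707, ‖b₂‖=1.128707; λ = 2/(‖b₁‖+‖b₂‖) = 0.885970, sign → tz>0 ⇒ λ=+0.885970
r₁ = λ·B[:,0] = (+0.97808,-0.20254,-0.04827); r₂ = λ·B[:,1] = (+0.20376,+0.97878,+0.02181)
r₃ = r₁×r₂ = (+0.04282,-0.03117,+0.99860); SVD([r₁ r₂ r₃]) → R = UVᵀ:
  R  [+0.97808 +0.20376 +0.04282]
  R  [-0.20254 +0.97878 -0.03117]
  R  [-0.04827 +0.02181 +0.99860]
t = (+0.00814, +0.16961, +0.88597) m
tr R = 2.955456; θ = arccos((tr R − 1)/2) = 0.211448 rad = 12.115°
axis k = ((R−Rᵀ)₃₂, (R−Rᵀ)₁₃, (R−Rᵀ)₂₁) / (2 sinθ) = (+0.126233, +0.217015, -0.967972)
rvec = θ·k = (+0.026692, +0.045887, -0.204676)

rvec=(0.0267, 0.0459, -0.2047) tvec=(0.0081, 0.1696, 0.8860)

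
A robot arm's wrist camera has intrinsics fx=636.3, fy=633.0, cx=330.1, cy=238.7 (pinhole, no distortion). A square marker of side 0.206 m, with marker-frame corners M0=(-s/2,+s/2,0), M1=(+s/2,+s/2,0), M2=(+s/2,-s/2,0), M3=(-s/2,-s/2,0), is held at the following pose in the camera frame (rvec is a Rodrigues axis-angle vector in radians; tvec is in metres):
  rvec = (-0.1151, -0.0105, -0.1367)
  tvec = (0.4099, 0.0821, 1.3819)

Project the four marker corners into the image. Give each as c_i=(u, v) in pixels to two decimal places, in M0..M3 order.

c0=(479.81, 330.02) c1=(574.04, 316.91) c2=(557.11, 223.64) c3=(464.42, 236.28)

Intrinsics K: fx=636.3, fy=633.0, cx=330.1, cy=238.7
Marker side s = 0.206 m; corners in marker frame (Z=0):
  M0 = (-0.1030, +0.1030, 0)
  M1 = (+0.1030, +0.1030, 0)
  M2 = (+0.1030, -0.1030, 0)
  M3 = (-0.1030, -0.1030, 0)
rvec = (-0.1151, -0.0105, -0.1367), |rvec| = θ = 0.17901 rad = 10.257°
Rodrigues: sinθ=0.17806, 1−cosθ=0.01598; R = I + sinθ·[k]× + (1−cosθ)·[k]×²:
    [+0.99063 +0.13657 -0.00260]
    [-0.13537 +0.98408 +0.11520]
    [+0.01829 -0.11377 +0.99334]
t = (0.4099, 0.0821, 1.3819) m
M0: Pc = R·M0+t = (+0.32193, +0.19740, +1.36830); u = 636.3·(+0.32193)/1.36830 + 330.1 = 479.8084, v = 633.0·(+0.19740)/1.36830 + 238.7 = 330.0222
M1: Pc = R·M1+t = (+0.52600, +0.16952, +1.37207); u = 636.3·(+0.52600)/1.37207 + 330.1 = 574.0350, v = 633.0·(+0.16952)/1.37207 + 238.7 = 316.9063
M2: Pc = R·M2+t = (+0.49787, -0.03320, +1.39550); u = 636.3·(+0.49787)/1.39550 + 330.1 = 557.1101, v = 633.0·(-0.03320)/1.39550 + 238.7 = 223.6393
M3: Pc = R·M3+t = (+0.29380, -0.00532, +1.39173); u = 636.3·(+0.29380)/1.39173 + 330.1 = 464.4244, v = 633.0·(-0.00532)/1.39173 + 238.7 = 236.2818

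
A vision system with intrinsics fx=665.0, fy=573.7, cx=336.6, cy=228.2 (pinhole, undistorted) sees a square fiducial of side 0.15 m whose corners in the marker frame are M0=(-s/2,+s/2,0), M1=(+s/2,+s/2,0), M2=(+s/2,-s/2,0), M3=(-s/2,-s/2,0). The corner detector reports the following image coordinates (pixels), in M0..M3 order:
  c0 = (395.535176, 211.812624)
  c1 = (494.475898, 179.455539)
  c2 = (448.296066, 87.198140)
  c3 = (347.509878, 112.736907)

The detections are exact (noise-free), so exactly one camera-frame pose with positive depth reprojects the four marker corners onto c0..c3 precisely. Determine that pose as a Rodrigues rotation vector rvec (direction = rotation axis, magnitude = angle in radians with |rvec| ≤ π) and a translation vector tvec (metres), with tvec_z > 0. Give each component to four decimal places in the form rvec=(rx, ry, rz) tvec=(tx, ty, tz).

rvec=(-0.1444, -0.3594, -0.3707) tvec=(0.1068, -0.1163, 0.8219)

Intrinsics K: fx=665.0, fy=573.7, cx=336.6, cy=228.2
Marker side s = 0.15 m; corners in marker frame (Z=0):
  M0 = (-0.0750, +0.0750, 0)
  M1 = (+0.0750, +0.0750, 0)
  M2 = (+0.0750, -0.0750, 0)
  M3 = (-0.0750, -0.0750, 0)
Detected image corners:
  c0 = (395.535176, 211.812624) px
  c1 = (494.475898, 179.455539) px
  c2 = (448.296066, 87.198140) px
  c3 = (347.509878, 112.736907) px
Planar DLT: solve 8×8 A·h = b for H (H[2,2]=1):
  H  [+854.78700 +276.59227 +422.97756]
  H  [-126.55833 +623.96063 +146.99721]
  H  [+0.44842 -0.08831 +1.00000]
B = K⁻¹H; ‖b₁‖=1.216761, ‖b₂‖=1.216761; λ = 2/(‖b₁‖+‖b₂‖) = 0.821854, sign → tz>0 ⇒ λ=+0.821854
r₁ = λ·B[:,0] = (+0.86986,-0.32789,+0.36854); r₂ = λ·B[:,1] = (+0.37857,+0.92272,-0.07258)
r₃ = r₁×r₂ = (-0.31626,+0.20265,+0.92678); SVD([r₁ r₂ r₃]) → R = UVᵀ:
  R  [+0.86986 +0.37857 -0.31626]
  R  [-0.32789 +0.92272 +0.20265]
  R  [+0.36854 -0.07258 +0.92678]
t = (+0.10675, -0.11633, +0.82185) m
tr R = 2.719363; θ = arccos((tr R − 1)/2) = 0.536150 rad = 30.719°
axis k = ((R−Rᵀ)₃₂, (R−Rᵀ)₁₃, (R−Rᵀ)₂₁) / (2 sinθ) = (-0.269390, -0.670282, -0.691485)
rvec = θ·k = (-0.144434, -0.359372, -0.370740)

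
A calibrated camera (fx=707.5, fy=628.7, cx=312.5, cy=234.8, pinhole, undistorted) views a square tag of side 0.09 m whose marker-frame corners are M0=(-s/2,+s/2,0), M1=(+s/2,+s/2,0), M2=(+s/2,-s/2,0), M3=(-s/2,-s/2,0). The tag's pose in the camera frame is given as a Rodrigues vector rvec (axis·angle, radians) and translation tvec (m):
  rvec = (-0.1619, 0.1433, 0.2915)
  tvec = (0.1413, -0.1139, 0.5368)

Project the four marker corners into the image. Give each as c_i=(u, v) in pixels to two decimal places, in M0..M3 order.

Intrinsics K: fx=707.5, fy=628.7, cx=312.5, cy=234.8
Marker side s = 0.09 m; corners in marker frame (Z=0):
  M0 = (-0.0450, +0.0450, 0)
  M1 = (+0.0450, +0.0450, 0)
  M2 = (+0.0450, -0.0450, 0)
  M3 = (-0.0450, -0.0450, 0)
rvec = (-0.1619, 0.1433, 0.2915), |rvec| = θ = 0.36293 rad = 20.794°
Rodrigues: sinθ=0.35502, 1−cosθ=0.06514; R = I + sinθ·[k]× + (1−cosθ)·[k]×²:
    [+0.94782 -0.29662 +0.11684]
    [+0.27367 +0.94502 +0.17903]
    [-0.16351 -0.13771 +0.97688]
t = (0.1413, -0.1139, 0.5368) m
M0: Pc = R·M0+t = (+0.08530, -0.08369, +0.53796); u = 707.5·(+0.08530)/0.53796 + 312.5 = 424.6827, v = 628.7·(-0.08369)/0.53796 + 234.8 = 136.9945
M1: Pc = R·M1+t = (+0.17060, -0.05906, +0.52324); u = 707.5·(+0.17060)/0.52324 + 312.5 = 543.1808, v = 628.7·(-0.05906)/0.52324 + 234.8 = 163.8380
M2: Pc = R·M2+t = (+0.19730, -0.14411, +0.53564); u = 707.5·(+0.19730)/0.53564 + 312.5 = 573.1039, v = 628.7·(-0.14411)/0.53564 + 234.8 = 65.6519
M3: Pc = R·M3+t = (+0.11200, -0.16874, +0.55036); u = 707.5·(+0.11200)/0.55036 + 312.5 = 456.4742, v = 628.7·(-0.16874)/0.55036 + 234.8 = 42.0384

c0=(424.68, 136.99) c1=(543.18, 163.84) c2=(573.10, 65.65) c3=(456.47, 42.04)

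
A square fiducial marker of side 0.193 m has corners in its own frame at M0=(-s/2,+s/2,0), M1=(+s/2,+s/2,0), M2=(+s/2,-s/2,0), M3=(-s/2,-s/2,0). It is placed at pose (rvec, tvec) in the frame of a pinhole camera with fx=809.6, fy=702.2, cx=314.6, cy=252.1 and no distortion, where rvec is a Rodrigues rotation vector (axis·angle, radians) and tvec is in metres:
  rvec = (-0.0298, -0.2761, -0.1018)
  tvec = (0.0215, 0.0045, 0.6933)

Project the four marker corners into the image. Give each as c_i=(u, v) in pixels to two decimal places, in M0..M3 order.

c0=(240.65, 367.92) c1=(454.30, 341.24) c2=(431.10, 154.00) c3=(216.57, 165.77)

Intrinsics K: fx=809.6, fy=702.2, cx=314.6, cy=252.1
Marker side s = 0.193 m; corners in marker frame (Z=0):
  M0 = (-0.0965, +0.0965, 0)
  M1 = (+0.0965, +0.0965, 0)
  M2 = (+0.0965, -0.0965, 0)
  M3 = (-0.0965, -0.0965, 0)
rvec = (-0.0298, -0.2761, -0.1018), |rvec| = θ = 0.29577 rad = 16.947°
Rodrigues: sinθ=0.29148, 1−cosθ=0.04342; R = I + sinθ·[k]× + (1−cosθ)·[k]×²:
    [+0.95702 +0.10441 -0.27059]
    [-0.09624 +0.99442 +0.04332]
    [+0.27360 -0.01542 +0.96172]
t = (0.0215, 0.0045, 0.6933) m
M0: Pc = R·M0+t = (-0.06078, +0.10975, +0.66541); u = 809.6·(-0.06078)/0.66541 + 314.6 = 240.6530, v = 702.2·(+0.10975)/0.66541 + 252.1 = 367.9159
M1: Pc = R·M1+t = (+0.12393, +0.09117, +0.71821); u = 809.6·(+0.12393)/0.71821 + 314.6 = 454.2959, v = 702.2·(+0.09117)/0.71821 + 252.1 = 341.2411
M2: Pc = R·M2+t = (+0.10378, -0.10075, +0.72119); u = 809.6·(+0.10378)/0.72119 + 314.6 = 431.0989, v = 702.2·(-0.10075)/0.72119 + 252.1 = 154.0048
M3: Pc = R·M3+t = (-0.08093, -0.08217, +0.66839); u = 809.6·(-0.08093)/0.66839 + 314.6 = 216.5745, v = 702.2·(-0.08217)/0.66839 + 252.1 = 165.7686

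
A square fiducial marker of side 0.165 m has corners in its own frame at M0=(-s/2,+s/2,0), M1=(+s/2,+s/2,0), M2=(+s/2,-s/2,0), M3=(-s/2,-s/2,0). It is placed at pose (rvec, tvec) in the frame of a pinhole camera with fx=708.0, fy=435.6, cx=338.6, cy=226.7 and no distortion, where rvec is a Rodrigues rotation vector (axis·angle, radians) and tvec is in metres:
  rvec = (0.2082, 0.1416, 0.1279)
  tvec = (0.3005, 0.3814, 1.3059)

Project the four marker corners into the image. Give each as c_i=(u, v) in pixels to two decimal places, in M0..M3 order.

Intrinsics K: fx=708.0, fy=435.6, cx=338.6, cy=226.7
Marker side s = 0.165 m; corners in marker frame (Z=0):
  M0 = (-0.0825, +0.0825, 0)
  M1 = (+0.0825, +0.0825, 0)
  M2 = (+0.0825, -0.0825, 0)
  M3 = (-0.0825, -0.0825, 0)
rvec = (0.2082, 0.1416, 0.1279), |rvec| = θ = 0.28241 rad = 16.181°
Rodrigues: sinθ=0.27867, 1−cosθ=0.03961; R = I + sinθ·[k]× + (1−cosθ)·[k]×²:
    [+0.98192 -0.11156 +0.15295]
    [+0.14085 +0.97035 -0.19645]
    [-0.12650 +0.21444 +0.96851]
t = (0.3005, 0.3814, 1.3059) m
M0: Pc = R·M0+t = (+0.21029, +0.44983, +1.33403); u = 708.0·(+0.21029)/1.33403 + 338.6 = 450.2048, v = 435.6·(+0.44983)/1.33403 + 226.7 = 373.5841
M1: Pc = R·M1+t = (+0.37230, +0.47307, +1.31316); u = 708.0·(+0.37230)/1.31316 + 338.6 = 539.3313, v = 435.6·(+0.47307)/1.31316 + 226.7 = 383.6280
M2: Pc = R·M2+t = (+0.39071, +0.31297, +1.27777); u = 708.0·(+0.39071)/1.27777 + 338.6 = 555.0893, v = 435.6·(+0.31297)/1.27777 + 226.7 = 333.3921
M3: Pc = R·M3+t = (+0.22870, +0.28973, +1.29864); u = 708.0·(+0.22870)/1.29864 + 338.6 = 463.2813, v = 435.6·(+0.28973)/1.29864 + 226.7 = 323.8819

c0=(450.20, 373.58) c1=(539.33, 383.63) c2=(555.09, 333.39) c3=(463.28, 323.88)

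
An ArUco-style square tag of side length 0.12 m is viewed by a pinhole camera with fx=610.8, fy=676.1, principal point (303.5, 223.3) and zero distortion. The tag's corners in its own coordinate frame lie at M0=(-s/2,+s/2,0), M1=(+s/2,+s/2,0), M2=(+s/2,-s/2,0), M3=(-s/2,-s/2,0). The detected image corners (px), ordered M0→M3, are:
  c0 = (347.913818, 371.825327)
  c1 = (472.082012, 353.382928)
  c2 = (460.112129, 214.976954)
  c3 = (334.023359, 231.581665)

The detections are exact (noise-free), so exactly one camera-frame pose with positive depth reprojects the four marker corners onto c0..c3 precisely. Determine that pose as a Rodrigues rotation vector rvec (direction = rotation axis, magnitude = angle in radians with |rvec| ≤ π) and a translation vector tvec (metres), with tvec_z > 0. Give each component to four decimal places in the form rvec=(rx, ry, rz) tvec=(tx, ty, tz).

rvec=(0.0619, -0.0752, -0.1147) tvec=(0.0944, 0.0594, 0.5735)

Intrinsics K: fx=610.8, fy=676.1, cx=303.5, cy=223.3
Marker side s = 0.12 m; corners in marker frame (Z=0):
  M0 = (-0.0600, +0.0600, 0)
  M1 = (+0.0600, +0.0600, 0)
  M2 = (+0.0600, -0.0600, 0)
  M3 = (-0.0600, -0.0600, 0)
Detected image corners:
  c0 = (347.913818, 371.825327) px
  c1 = (472.082012, 353.382928) px
  c2 = (460.112129, 214.976954) px
  c3 = (334.023359, 231.581665) px
Planar DLT: solve 8×8 A·h = b for H (H[2,2]=1):
  H  [+1092.87639 +154.11951 +404.04439]
  H  [-109.64431 +1194.68694 +293.35722]
  H  [+0.12439 +0.11505 +1.00000]
B = K⁻¹H; ‖b₁‖=1.743806, ‖b₂‖=1.743806; λ = 2/(‖b₁‖+‖b₂‖) = 0.573458, sign → tz>0 ⇒ λ=+0.573458
r₁ = λ·B[:,0] = (+0.99062,-0.11656,+0.07133); r₂ = λ·B[:,1] = (+0.11191,+0.99153,+0.06598)
r₃ = r₁×r₂ = (-0.07842,-0.05738,+0.99527); SVD([r₁ r₂ r₃]) → R = UVᵀ:
  R  [+0.99062 +0.11191 -0.07842]
  R  [-0.11656 +0.99153 -0.05738]
  R  [+0.07133 +0.06598 +0.99527]
t = (+0.09440, +0.05942, +0.57346) m
tr R = 2.977413; θ = arccos((tr R − 1)/2) = 0.150433 rad = 8.619°
axis k = ((R−Rᵀ)₃₂, (R−Rᵀ)₁₃, (R−Rᵀ)₂₁) / (2 sinθ) = (+0.411549, -0.499603, -0.762249)
rvec = θ·k = (+0.061911, -0.075157, -0.114668)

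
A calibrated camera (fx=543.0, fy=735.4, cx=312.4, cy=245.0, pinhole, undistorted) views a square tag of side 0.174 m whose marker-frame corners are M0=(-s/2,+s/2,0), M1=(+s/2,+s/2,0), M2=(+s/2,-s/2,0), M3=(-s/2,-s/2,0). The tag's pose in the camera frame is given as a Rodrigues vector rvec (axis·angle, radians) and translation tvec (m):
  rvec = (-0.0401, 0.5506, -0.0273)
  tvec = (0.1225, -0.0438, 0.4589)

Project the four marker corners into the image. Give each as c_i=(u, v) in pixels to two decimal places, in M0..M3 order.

Intrinsics K: fx=543.0, fy=735.4, cx=312.4, cy=245.0
Marker side s = 0.174 m; corners in marker frame (Z=0):
  M0 = (-0.0870, +0.0870, 0)
  M1 = (+0.0870, +0.0870, 0)
  M2 = (+0.0870, -0.0870, 0)
  M3 = (-0.0870, -0.0870, 0)
rvec = (-0.0401, 0.5506, -0.0273), |rvec| = θ = 0.55273 rad = 31.669°
Rodrigues: sinθ=0.52502, 1−cosθ=0.14891; R = I + sinθ·[k]× + (1−cosθ)·[k]×²:
    [+0.85188 +0.01517 +0.52352]
    [-0.03669 +0.99885 +0.03076]
    [-0.52246 -0.04542 +0.85146]
t = (0.1225, -0.0438, 0.4589) m
M0: Pc = R·M0+t = (+0.04971, +0.04629, +0.50040); u = 543.0·(+0.04971)/0.50040 + 312.4 = 366.3378, v = 735.4·(+0.04629)/0.50040 + 245.0 = 313.0322
M1: Pc = R·M1+t = (+0.19793, +0.03991, +0.40950); u = 543.0·(+0.19793)/0.40950 + 312.4 = 574.8637, v = 735.4·(+0.03991)/0.40950 + 245.0 = 316.6695
M2: Pc = R·M2+t = (+0.19529, -0.13389, +0.41740); u = 543.0·(+0.19529)/0.41740 + 312.4 = 566.4609, v = 735.4·(-0.13389)/0.41740 + 245.0 = 9.0990
M3: Pc = R·M3+t = (+0.04707, -0.12751, +0.50830); u = 543.0·(+0.04707)/0.50830 + 312.4 = 362.6796, v = 735.4·(-0.12751)/0.50830 + 245.0 = 60.5253

c0=(366.34, 313.03) c1=(574.86, 316.67) c2=(566.46, 9.10) c3=(362.68, 60.53)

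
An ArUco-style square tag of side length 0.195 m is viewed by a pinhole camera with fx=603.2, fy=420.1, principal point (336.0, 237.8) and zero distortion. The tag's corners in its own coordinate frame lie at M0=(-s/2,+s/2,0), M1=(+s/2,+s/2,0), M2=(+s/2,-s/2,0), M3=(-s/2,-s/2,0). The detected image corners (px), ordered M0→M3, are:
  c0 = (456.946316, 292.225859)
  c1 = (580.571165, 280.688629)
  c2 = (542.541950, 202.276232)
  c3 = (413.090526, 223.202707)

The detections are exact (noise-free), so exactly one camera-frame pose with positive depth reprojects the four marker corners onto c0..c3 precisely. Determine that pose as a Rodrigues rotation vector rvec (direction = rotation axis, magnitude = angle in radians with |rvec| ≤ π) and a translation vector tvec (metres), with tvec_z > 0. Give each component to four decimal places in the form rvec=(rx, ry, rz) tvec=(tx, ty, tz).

Intrinsics K: fx=603.2, fy=420.1, cx=336.0, cy=237.8
Marker side s = 0.195 m; corners in marker frame (Z=0):
  M0 = (-0.0975, +0.0975, 0)
  M1 = (+0.0975, +0.0975, 0)
  M2 = (+0.0975, -0.0975, 0)
  M3 = (-0.0975, -0.0975, 0)
Detected image corners:
  c0 = (456.946316, 292.225859) px
  c1 = (580.571165, 280.688629) px
  c2 = (542.541950, 202.276232) px
  c3 = (413.090526, 223.202707) px
Planar DLT: solve 8×8 A·h = b for H (H[2,2]=1):
  H  [+368.67066 +418.91941 +495.65938]
  H  [-222.33209 +480.98268 +251.54358]
  H  [-0.56119 +0.41771 +1.00000]
B = K⁻¹H; ‖b₁‖=1.101402, ‖b₂‖=1.101403; λ = 2/(‖b₁‖+‖b₂‖) = 0.907933, sign → tz>0 ⇒ λ=+0.907933
r₁ = λ·B[:,0] = (+0.83874,-0.19209,-0.50952); r₂ = λ·B[:,1] = (+0.41930,+0.82484,+0.37925)
r₃ = r₁×r₂ = (+0.34742,-0.53174,+0.77237); SVD([r₁ r₂ r₃]) → R = UVᵀ:
  R  [+0.83874 +0.41930 +0.34742]
  R  [-0.19209 +0.82484 -0.53174]
  R  [-0.50952 +0.37925 +0.77237]
t = (+0.24032, +0.02970, +0.90793) m
tr R = 2.435944; θ = arccos((tr R − 1)/2) = 0.769912 rad = 44.113°
axis k = ((R−Rᵀ)₃₂, (R−Rᵀ)₁₃, (R−Rᵀ)₂₁) / (2 sinθ) = (+0.654382, +0.615558, -0.439173)
rvec = θ·k = (+0.503816, +0.473926, -0.338124)

rvec=(0.5038, 0.4739, -0.3381) tvec=(0.2403, 0.0297, 0.9079)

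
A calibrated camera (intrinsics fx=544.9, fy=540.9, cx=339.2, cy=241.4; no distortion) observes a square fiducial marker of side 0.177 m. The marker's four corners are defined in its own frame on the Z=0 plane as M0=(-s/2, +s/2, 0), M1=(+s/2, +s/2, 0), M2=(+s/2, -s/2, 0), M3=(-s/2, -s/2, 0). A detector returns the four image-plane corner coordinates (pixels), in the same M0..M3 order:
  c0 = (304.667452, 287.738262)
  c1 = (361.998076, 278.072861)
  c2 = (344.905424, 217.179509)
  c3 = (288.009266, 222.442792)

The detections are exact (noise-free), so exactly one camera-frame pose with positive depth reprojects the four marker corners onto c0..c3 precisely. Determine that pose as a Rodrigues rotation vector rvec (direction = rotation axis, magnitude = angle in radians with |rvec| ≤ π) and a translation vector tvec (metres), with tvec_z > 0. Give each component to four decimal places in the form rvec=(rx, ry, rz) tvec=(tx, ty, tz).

rvec=(-0.2927, -0.5507, -0.1927) tvec=(-0.0355, 0.0250, 1.4353)

Intrinsics K: fx=544.9, fy=540.9, cx=339.2, cy=241.4
Marker side s = 0.177 m; corners in marker frame (Z=0):
  M0 = (-0.0885, +0.0885, 0)
  M1 = (+0.0885, +0.0885, 0)
  M2 = (+0.0885, -0.0885, 0)
  M3 = (-0.0885, -0.0885, 0)
Detected image corners:
  c0 = (304.667452, 287.738262) px
  c1 = (361.998076, 278.072861) px
  c2 = (344.905424, 217.179509) px
  c3 = (288.009266, 222.442792) px
Planar DLT: solve 8×8 A·h = b for H (H[2,2]=1):
  H  [+444.80417 +45.32804 +325.73015]
  H  [+52.49791 +317.32695 +250.80405]
  H  [+0.37596 -0.15406 +1.00000]
B = K⁻¹H; ‖b₁‖=0.696697, ‖b₂‖=0.696697; λ = 2/(‖b₁‖+‖b₂‖) = 1.435345, sign → tz>0 ⇒ λ=+1.435345
r₁ = λ·B[:,0] = (+0.83576,-0.10152,+0.53963); r₂ = λ·B[:,1] = (+0.25706,+0.94076,-0.22113)
r₃ = r₁×r₂ = (-0.48521,+0.32353,+0.81234); SVD([r₁ r₂ r₃]) → R = UVᵀ:
  R  [+0.83576 +0.25706 -0.48521]
  R  [-0.10152 +0.94076 +0.32353]
  R  [+0.53963 -0.22113 +0.81234]
t = (-0.03548, +0.02495, +1.43535) m
tr R = 2.588861; θ = arccos((tr R − 1)/2) = 0.652727 rad = 37.399°
axis k = ((R−Rᵀ)₃₂, (R−Rᵀ)₁₃, (R−Rᵀ)₂₁) / (2 sinθ) = (-0.448388, -0.843687, -0.295196)
rvec = θ·k = (-0.292675, -0.550697, -0.192683)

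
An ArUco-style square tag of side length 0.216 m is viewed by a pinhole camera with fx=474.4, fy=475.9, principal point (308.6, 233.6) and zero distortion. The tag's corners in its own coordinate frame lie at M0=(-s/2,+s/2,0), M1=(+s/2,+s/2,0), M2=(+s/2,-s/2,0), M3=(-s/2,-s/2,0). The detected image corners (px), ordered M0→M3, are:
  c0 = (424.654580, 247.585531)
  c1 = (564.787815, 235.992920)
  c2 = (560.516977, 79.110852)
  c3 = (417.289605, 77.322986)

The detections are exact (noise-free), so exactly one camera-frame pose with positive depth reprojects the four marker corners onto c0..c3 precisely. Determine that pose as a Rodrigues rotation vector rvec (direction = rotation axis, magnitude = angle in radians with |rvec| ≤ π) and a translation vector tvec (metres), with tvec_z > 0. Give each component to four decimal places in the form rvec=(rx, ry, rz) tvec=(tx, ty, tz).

Intrinsics K: fx=474.4, fy=475.9, cx=308.6, cy=233.6
Marker side s = 0.216 m; corners in marker frame (Z=0):
  M0 = (-0.1080, +0.1080, 0)
  M1 = (+0.1080, +0.1080, 0)
  M2 = (+0.1080, -0.1080, 0)
  M3 = (-0.1080, -0.1080, 0)
Detected image corners:
  c0 = (424.654580, 247.585531) px
  c1 = (564.787815, 235.992920) px
  c2 = (560.516977, 79.110852) px
  c3 = (417.289605, 77.322986) px
Planar DLT: solve 8×8 A·h = b for H (H[2,2]=1):
  H  [+843.37552 +68.66491 +494.75610]
  H  [+38.02270 +769.67597 +160.65691]
  H  [+0.38127 +0.08545 +1.00000]
B = K⁻¹H; ‖b₁‖=1.580195, ‖b₂‖=1.580195; λ = 2/(‖b₁‖+‖b₂‖) = 0.632833, sign → tz>0 ⇒ λ=+0.632833
r₁ = λ·B[:,0] = (+0.96808,-0.06787,+0.24128); r₂ = λ·B[:,1] = (+0.05642,+0.99694,+0.05408)
r₃ = r₁×r₂ = (-0.24421,-0.03874,+0.96895); SVD([r₁ r₂ r₃]) → R = UVᵀ:
  R  [+0.96808 +0.05642 -0.24421]
  R  [-0.06787 +0.99694 -0.03874]
  R  [+0.24128 +0.05408 +0.96895]
t = (+0.24833, -0.09700, +0.63283) m
tr R = 2.933968; θ = arccos((tr R − 1)/2) = 0.257680 rad = 14.764°
axis k = ((R−Rᵀ)₃₂, (R−Rᵀ)₁₃, (R−Rᵀ)₂₁) / (2 sinθ) = (+0.182098, -0.952558, -0.243870)
rvec = θ·k = (+0.046923, -0.245455, -0.062840)

rvec=(0.0469, -0.2455, -0.0628) tvec=(0.2483, -0.0970, 0.6328)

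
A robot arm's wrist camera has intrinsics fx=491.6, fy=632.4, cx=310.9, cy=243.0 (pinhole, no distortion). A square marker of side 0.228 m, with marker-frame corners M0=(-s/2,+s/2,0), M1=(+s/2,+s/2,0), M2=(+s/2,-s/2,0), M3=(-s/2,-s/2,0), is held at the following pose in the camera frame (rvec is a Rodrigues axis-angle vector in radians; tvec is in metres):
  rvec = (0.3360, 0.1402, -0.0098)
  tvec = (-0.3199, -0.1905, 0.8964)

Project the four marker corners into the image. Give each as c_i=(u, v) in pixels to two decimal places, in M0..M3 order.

c0=(88.79, 186.77) c1=(202.05, 186.99) c2=(188.02, 20.57) c3=(65.60, 26.36)

Intrinsics K: fx=491.6, fy=632.4, cx=310.9, cy=243.0
Marker side s = 0.228 m; corners in marker frame (Z=0):
  M0 = (-0.1140, +0.1140, 0)
  M1 = (+0.1140, +0.1140, 0)
  M2 = (+0.1140, -0.1140, 0)
  M3 = (-0.1140, -0.1140, 0)
rvec = (0.3360, 0.1402, -0.0098), |rvec| = θ = 0.36421 rad = 20.868°
Rodrigues: sinθ=0.35621, 1−cosθ=0.06559; R = I + sinθ·[k]× + (1−cosθ)·[k]×²:
    [+0.99023 +0.03288 +0.13549]
    [+0.01371 +0.94413 -0.32930]
    [-0.13875 +0.32794 +0.93445]
t = (-0.3199, -0.1905, 0.8964) m
M0: Pc = R·M0+t = (-0.42904, -0.08443, +0.94960); u = 491.6·(-0.42904)/0.94960 + 310.9 = 88.7911, v = 632.4·(-0.08443)/0.94960 + 243.0 = 186.7711
M1: Pc = R·M1+t = (-0.20327, -0.08131, +0.91797); u = 491.6·(-0.20327)/0.91797 + 310.9 = 202.0452, v = 632.4·(-0.08131)/0.91797 + 243.0 = 186.9867
M2: Pc = R·M2+t = (-0.21076, -0.29657, +0.84320); u = 491.6·(-0.21076)/0.84320 + 310.9 = 188.0219, v = 632.4·(-0.29657)/0.84320 + 243.0 = 20.5737
M3: Pc = R·M3+t = (-0.43653, -0.29969, +0.87483); u = 491.6·(-0.43653)/0.87483 + 310.9 = 65.5952, v = 632.4·(-0.29969)/0.87483 + 243.0 = 26.3573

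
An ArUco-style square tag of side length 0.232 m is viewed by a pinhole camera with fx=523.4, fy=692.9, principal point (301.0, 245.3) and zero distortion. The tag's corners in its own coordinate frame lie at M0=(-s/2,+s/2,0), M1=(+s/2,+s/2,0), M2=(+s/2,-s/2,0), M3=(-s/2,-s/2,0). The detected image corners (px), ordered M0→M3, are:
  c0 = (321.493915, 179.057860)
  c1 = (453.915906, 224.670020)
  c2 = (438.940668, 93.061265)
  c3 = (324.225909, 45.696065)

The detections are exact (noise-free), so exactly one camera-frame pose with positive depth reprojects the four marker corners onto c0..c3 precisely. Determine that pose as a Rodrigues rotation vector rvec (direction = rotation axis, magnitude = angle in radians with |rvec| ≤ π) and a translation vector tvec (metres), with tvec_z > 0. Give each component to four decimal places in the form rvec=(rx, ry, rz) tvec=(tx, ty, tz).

rvec=(-0.5865, -0.3122, 0.1417) tvec=(0.1457, -0.1466, 0.8927)

Intrinsics K: fx=523.4, fy=692.9, cx=301.0, cy=245.3
Marker side s = 0.232 m; corners in marker frame (Z=0):
  M0 = (-0.1160, +0.1160, 0)
  M1 = (+0.1160, +0.1160, 0)
  M2 = (+0.1160, -0.1160, 0)
  M3 = (-0.1160, -0.1160, 0)
Detected image corners:
  c0 = (321.493915, 179.057860) px
  c1 = (453.915906, 224.670020) px
  c2 = (438.940668, 93.061265) px
  c3 = (324.225909, 45.696065) px
Planar DLT: solve 8×8 A·h = b for H (H[2,2]=1):
  H  [+636.99475 -215.27195 +386.41672]
  H  [+238.44520 +485.29418 +131.52023]
  H  [+0.27862 -0.63147 +1.00000]
B = K⁻¹H; ‖b₁‖=1.120147, ‖b₂‖=1.120146; λ = 2/(‖b₁‖+‖b₂‖) = 0.892740, sign → tz>0 ⇒ λ=+0.892740
r₁ = λ·B[:,0] = (+0.94345,+0.21916,+0.24873); r₂ = λ·B[:,1] = (-0.04298,+0.82483,-0.56374)
r₃ = r₁×r₂ = (-0.32871,+0.52117,+0.78761); SVD([r₁ r₂ r₃]) → R = UVᵀ:
  R  [+0.94345 -0.04298 -0.32871]
  R  [+0.21916 +0.82483 +0.52117]
  R  [+0.24873 -0.56374 +0.78761]
t = (+0.14569, -0.14660, +0.89274) m
tr R = 2.555896; θ = arccos((tr R − 1)/2) = 0.679403 rad = 38.927°
axis k = ((R−Rᵀ)₃₂, (R−Rᵀ)₁₃, (R−Rᵀ)₂₁) / (2 sinθ) = (-0.863330, -0.459507, +0.208602)
rvec = θ·k = (-0.586549, -0.312190, +0.141725)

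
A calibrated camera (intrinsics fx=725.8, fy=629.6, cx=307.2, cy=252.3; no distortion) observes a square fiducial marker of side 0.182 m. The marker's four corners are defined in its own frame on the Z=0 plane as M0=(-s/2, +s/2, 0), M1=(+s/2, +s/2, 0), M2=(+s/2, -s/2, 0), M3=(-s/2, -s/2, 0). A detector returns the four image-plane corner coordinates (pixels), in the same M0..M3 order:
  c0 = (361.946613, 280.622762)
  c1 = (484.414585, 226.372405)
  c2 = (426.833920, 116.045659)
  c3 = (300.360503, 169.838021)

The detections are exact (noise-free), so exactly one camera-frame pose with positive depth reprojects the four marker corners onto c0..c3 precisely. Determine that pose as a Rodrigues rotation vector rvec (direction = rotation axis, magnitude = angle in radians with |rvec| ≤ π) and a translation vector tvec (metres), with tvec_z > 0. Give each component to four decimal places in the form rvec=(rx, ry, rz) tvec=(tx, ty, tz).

Intrinsics K: fx=725.8, fy=629.6, cx=307.2, cy=252.3
Marker side s = 0.182 m; corners in marker frame (Z=0):
  M0 = (-0.0910, +0.0910, 0)
  M1 = (+0.0910, +0.0910, 0)
  M2 = (+0.0910, -0.0910, 0)
  M3 = (-0.0910, -0.0910, 0)
Detected image corners:
  c0 = (361.946613, 280.622762) px
  c1 = (484.414585, 226.372405) px
  c2 = (426.833920, 116.045659) px
  c3 = (300.360503, 169.838021) px
Planar DLT: solve 8×8 A·h = b for H (H[2,2]=1):
  H  [+718.57170 +380.18939 +394.25446]
  H  [-279.30040 +634.09246 +198.67866]
  H  [+0.08847 +0.13446 +1.00000]
B = K⁻¹H; ‖b₁‖=1.069940, ‖b₂‖=1.069940; λ = 2/(‖b₁‖+‖b₂‖) = 0.934632, sign → tz>0 ⇒ λ=+0.934632
r₁ = λ·B[:,0] = (+0.89033,-0.44775,+0.08268); r₂ = λ·B[:,1] = (+0.43639,+0.89094,+0.12567)
r₃ = r₁×r₂ = (-0.12994,-0.07581,+0.98862); SVD([r₁ r₂ r₃]) → R = UVᵀ:
  R  [+0.89033 +0.43639 -0.12994]
  R  [-0.44775 +0.89094 -0.07581]
  R  [+0.08268 +0.12567 +0.98862]
t = (+0.11210, -0.07960, +0.93463) m
tr R = 2.769886; θ = arccos((tr R − 1)/2) = 0.484424 rad = 27.755°
axis k = ((R−Rᵀ)₃₂, (R−Rᵀ)₁₃, (R−Rᵀ)₂₁) / (2 sinθ) = (+0.216324, -0.228279, -0.949259)
rvec = θ·k = (+0.104793, -0.110584, -0.459844)

rvec=(0.1048, -0.1106, -0.4598) tvec=(0.1121, -0.0796, 0.9346)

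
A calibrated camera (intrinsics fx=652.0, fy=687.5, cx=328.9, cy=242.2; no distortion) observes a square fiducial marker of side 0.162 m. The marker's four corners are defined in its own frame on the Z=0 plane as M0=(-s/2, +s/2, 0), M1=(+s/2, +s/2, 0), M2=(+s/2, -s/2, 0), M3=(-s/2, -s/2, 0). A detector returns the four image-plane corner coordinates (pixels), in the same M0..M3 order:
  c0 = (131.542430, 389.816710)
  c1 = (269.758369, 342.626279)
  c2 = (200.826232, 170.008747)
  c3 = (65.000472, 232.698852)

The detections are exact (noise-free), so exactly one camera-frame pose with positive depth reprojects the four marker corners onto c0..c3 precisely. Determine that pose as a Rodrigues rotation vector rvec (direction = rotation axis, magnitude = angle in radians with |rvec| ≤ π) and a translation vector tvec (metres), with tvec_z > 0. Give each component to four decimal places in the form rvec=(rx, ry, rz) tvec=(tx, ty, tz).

Intrinsics K: fx=652.0, fy=687.5, cx=328.9, cy=242.2
Marker side s = 0.162 m; corners in marker frame (Z=0):
  M0 = (-0.0810, +0.0810, 0)
  M1 = (+0.0810, +0.0810, 0)
  M2 = (+0.0810, -0.0810, 0)
  M3 = (-0.0810, -0.0810, 0)
Detected image corners:
  c0 = (131.542430, 389.816710) px
  c1 = (269.758369, 342.626279) px
  c2 = (200.826232, 170.008747) px
  c3 = (65.000472, 232.698852) px
Planar DLT: solve 8×8 A·h = b for H (H[2,2]=1):
  H  [+757.66317 +443.47519 +164.26807]
  H  [-488.68001 +1059.31593 +285.99219]
  H  [-0.52905 +0.15386 +1.00000]
B = K⁻¹H; ‖b₁‖=1.611456, ‖b₂‖=1.611456; λ = 2/(‖b₁‖+‖b₂‖) = 0.620557, sign → tz>0 ⇒ λ=+0.620557
r₁ = λ·B[:,0] = (+0.88674,-0.32544,-0.32831); r₂ = λ·B[:,1] = (+0.37392,+0.92253,+0.09548)
r₃ = r₁×r₂ = (+0.27180,-0.20743,+0.93973); SVD([r₁ r₂ r₃]) → R = UVᵀ:
  R  [+0.88674 +0.37392 +0.27180]
  R  [-0.32544 +0.92253 -0.20743]
  R  [-0.32831 +0.09548 +0.93973]
t = (-0.15669, +0.03953, +0.62056) m
tr R = 2.749003; θ = arccos((tr R − 1)/2) = 0.506389 rad = 29.014°
axis k = ((R−Rᵀ)₃₂, (R−Rᵀ)₁₃, (R−Rᵀ)₂₁) / (2 sinθ) = (+0.312262, +0.618640, -0.720956)
rvec = θ·k = (+0.158126, +0.313273, -0.365084)

rvec=(0.1581, 0.3133, -0.3651) tvec=(-0.1567, 0.0395, 0.6206)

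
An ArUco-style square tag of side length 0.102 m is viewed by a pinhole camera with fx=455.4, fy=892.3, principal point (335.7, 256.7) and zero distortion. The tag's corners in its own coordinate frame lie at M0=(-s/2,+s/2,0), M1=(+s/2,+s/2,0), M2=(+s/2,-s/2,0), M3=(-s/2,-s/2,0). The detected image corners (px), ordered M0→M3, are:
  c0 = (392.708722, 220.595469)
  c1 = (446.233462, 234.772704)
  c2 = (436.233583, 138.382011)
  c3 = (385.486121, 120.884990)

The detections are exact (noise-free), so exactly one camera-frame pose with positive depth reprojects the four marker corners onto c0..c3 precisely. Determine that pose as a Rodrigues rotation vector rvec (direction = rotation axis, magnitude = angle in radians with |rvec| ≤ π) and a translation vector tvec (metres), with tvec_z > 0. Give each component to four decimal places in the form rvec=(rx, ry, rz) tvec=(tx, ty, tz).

rvec=(-0.4898, -0.3622, 0.0227) tvec=(0.1373, -0.0696, 0.7827)

Intrinsics K: fx=455.4, fy=892.3, cx=335.7, cy=256.7
Marker side s = 0.102 m; corners in marker frame (Z=0):
  M0 = (-0.0510, +0.0510, 0)
  M1 = (+0.0510, +0.0510, 0)
  M2 = (+0.0510, -0.0510, 0)
  M3 = (-0.0510, -0.0510, 0)
Detected image corners:
  c0 = (392.708722, 220.595469) px
  c1 = (446.233462, 234.772704) px
  c2 = (436.233583, 138.382011) px
  c3 = (385.486121, 120.884990) px
Planar DLT: solve 8×8 A·h = b for H (H[2,2]=1):
  H  [+688.29478 -161.42904 +415.60390]
  H  [+232.17123 +854.99921 +177.34911]
  H  [+0.42770 -0.59290 +1.00000]
B = K⁻¹H; ‖b₁‖=1.277674, ‖b₂‖=1.277674; λ = 2/(‖b₁‖+‖b₂‖) = 0.782672, sign → tz>0 ⇒ λ=+0.782672
r₁ = λ·B[:,0] = (+0.93617,+0.10734,+0.33475); r₂ = λ·B[:,1] = (+0.06463,+0.88345,-0.46404)
r₃ = r₁×r₂ = (-0.34555,+0.45606,+0.82012); SVD([r₁ r₂ r₃]) → R = UVᵀ:
  R  [+0.93617 +0.06463 -0.34555]
  R  [+0.10734 +0.88345 +0.45606]
  R  [+0.33475 -0.46404 +0.82012]
t = (+0.13733, -0.06960, +0.78267) m
tr R = 2.639748; θ = arccos((tr R − 1)/2) = 0.609605 rad = 34.928°
axis k = ((R−Rᵀ)₃₂, (R−Rᵀ)₁₃, (R−Rᵀ)₂₁) / (2 sinθ) = (-0.803522, -0.594105, +0.037300)
rvec = θ·k = (-0.489831, -0.362170, +0.022739)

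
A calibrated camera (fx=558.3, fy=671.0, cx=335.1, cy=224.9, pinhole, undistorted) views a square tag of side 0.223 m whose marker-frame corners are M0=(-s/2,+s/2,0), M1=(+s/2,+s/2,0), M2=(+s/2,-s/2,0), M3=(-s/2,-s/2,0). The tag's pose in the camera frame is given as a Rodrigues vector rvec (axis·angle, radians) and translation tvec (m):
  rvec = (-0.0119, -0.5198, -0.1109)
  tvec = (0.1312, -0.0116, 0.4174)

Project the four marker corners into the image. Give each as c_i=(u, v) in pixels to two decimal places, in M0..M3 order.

c0=(407.52, 428.96) c1=(616.77, 348.99) c2=(590.25, 34.12) c3=(370.68, 18.18)

Intrinsics K: fx=558.3, fy=671.0, cx=335.1, cy=224.9
Marker side s = 0.223 m; corners in marker frame (Z=0):
  M0 = (-0.1115, +0.1115, 0)
  M1 = (+0.1115, +0.1115, 0)
  M2 = (+0.1115, -0.1115, 0)
  M3 = (-0.1115, -0.1115, 0)
rvec = (-0.0119, -0.5198, -0.1109), |rvec| = θ = 0.53163 rad = 30.460°
Rodrigues: sinθ=0.50694, 1−cosθ=0.13802; R = I + sinθ·[k]× + (1−cosθ)·[k]×²:
    [+0.86205 +0.10877 -0.49501]
    [-0.10273 +0.99392 +0.03950]
    [+0.49630 +0.01680 +0.86799]
t = (0.1312, -0.0116, 0.4174) m
M0: Pc = R·M0+t = (+0.04721, +0.11068, +0.36394); u = 558.3·(+0.04721)/0.36394 + 335.1 = 407.5219, v = 671.0·(+0.11068)/0.36394 + 224.9 = 428.9585
M1: Pc = R·M1+t = (+0.23945, +0.08777, +0.47461); u = 558.3·(+0.23945)/0.47461 + 335.1 = 616.7683, v = 671.0·(+0.08777)/0.47461 + 224.9 = 348.9859
M2: Pc = R·M2+t = (+0.21519, -0.13388, +0.47086); u = 558.3·(+0.21519)/0.47086 + 335.1 = 590.2500, v = 671.0·(-0.13388)/0.47086 + 224.9 = 34.1202
M3: Pc = R·M3+t = (+0.02295, -0.11097, +0.36019); u = 558.3·(+0.02295)/0.36019 + 335.1 = 370.6785, v = 671.0·(-0.11097)/0.36019 + 224.9 = 18.1756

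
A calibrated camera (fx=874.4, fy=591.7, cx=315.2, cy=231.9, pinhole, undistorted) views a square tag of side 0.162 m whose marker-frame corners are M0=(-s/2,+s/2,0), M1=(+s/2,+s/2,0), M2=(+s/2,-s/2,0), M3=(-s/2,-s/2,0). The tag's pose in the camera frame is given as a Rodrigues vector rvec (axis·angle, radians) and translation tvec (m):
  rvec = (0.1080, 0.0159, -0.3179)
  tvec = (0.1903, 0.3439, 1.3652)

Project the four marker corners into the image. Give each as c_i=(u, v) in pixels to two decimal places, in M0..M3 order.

c0=(403.33, 423.47) c1=(501.81, 402.46) c2=(471.40, 337.74) c3=(371.82, 359.26)

Intrinsics K: fx=874.4, fy=591.7, cx=315.2, cy=231.9
Marker side s = 0.162 m; corners in marker frame (Z=0):
  M0 = (-0.0810, +0.0810, 0)
  M1 = (+0.0810, +0.0810, 0)
  M2 = (+0.0810, -0.0810, 0)
  M3 = (-0.0810, -0.0810, 0)
rvec = (0.1080, 0.0159, -0.3179), |rvec| = θ = 0.33612 rad = 19.258°
Rodrigues: sinθ=0.32983, 1−cosθ=0.05596; R = I + sinθ·[k]× + (1−cosθ)·[k]×²:
    [+0.94982 +0.31280 -0.00140]
    [-0.31110 +0.94417 -0.10848]
    [-0.03261 +0.10347 +0.99410]
t = (0.1903, 0.3439, 1.3652) m
M0: Pc = R·M0+t = (+0.13870, +0.44558, +1.37622); u = 874.4·(+0.13870)/1.37622 + 315.2 = 403.3256, v = 591.7·(+0.44558)/1.37622 + 231.9 = 423.4733
M1: Pc = R·M1+t = (+0.29257, +0.39518, +1.37094); u = 874.4·(+0.29257)/1.37094 + 315.2 = 501.8055, v = 591.7·(+0.39518)/1.37094 + 231.9 = 402.4597
M2: Pc = R·M2+t = (+0.24190, +0.24222, +1.35418); u = 874.4·(+0.24190)/1.35418 + 315.2 = 471.3953, v = 591.7·(+0.24222)/1.35418 + 231.9 = 337.7382
M3: Pc = R·M3+t = (+0.08803, +0.29262, +1.35946); u = 874.4·(+0.08803)/1.35946 + 315.2 = 371.8193, v = 591.7·(+0.29262)/1.35946 + 231.9 = 359.2624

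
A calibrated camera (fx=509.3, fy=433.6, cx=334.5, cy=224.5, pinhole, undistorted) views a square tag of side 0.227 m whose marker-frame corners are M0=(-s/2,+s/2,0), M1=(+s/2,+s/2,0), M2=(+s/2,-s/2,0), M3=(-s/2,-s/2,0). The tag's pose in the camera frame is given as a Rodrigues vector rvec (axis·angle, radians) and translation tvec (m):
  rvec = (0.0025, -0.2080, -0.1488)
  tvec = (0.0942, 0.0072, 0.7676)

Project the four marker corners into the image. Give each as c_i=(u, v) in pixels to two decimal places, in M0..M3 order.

c0=(335.23, 303.62) c1=(476.24, 280.67) c2=(455.44, 157.56) c3=(312.35, 172.91)

Intrinsics K: fx=509.3, fy=433.6, cx=334.5, cy=224.5
Marker side s = 0.227 m; corners in marker frame (Z=0):
  M0 = (-0.1135, +0.1135, 0)
  M1 = (+0.1135, +0.1135, 0)
  M2 = (+0.1135, -0.1135, 0)
  M3 = (-0.1135, -0.1135, 0)
rvec = (0.0025, -0.2080, -0.1488), |rvec| = θ = 0.25576 rad = 14.654°
Rodrigues: sinθ=0.25298, 1−cosθ=0.03253; R = I + sinθ·[k]× + (1−cosθ)·[k]×²:
    [+0.96748 +0.14692 -0.20592]
    [-0.14744 +0.98899 +0.01292]
    [+0.20555 +0.01786 +0.97848]
t = (0.0942, 0.0072, 0.7676) m
M0: Pc = R·M0+t = (+0.00107, +0.13618, +0.74630); u = 509.3·(+0.00107)/0.74630 + 334.5 = 335.2285, v = 433.6·(+0.13618)/0.74630 + 224.5 = 303.6235
M1: Pc = R·M1+t = (+0.22068, +0.10272, +0.79296); u = 509.3·(+0.22068)/0.79296 + 334.5 = 476.2409, v = 433.6·(+0.10272)/0.79296 + 224.5 = 280.6661
M2: Pc = R·M2+t = (+0.18733, -0.12178, +0.78890); u = 509.3·(+0.18733)/0.78890 + 334.5 = 455.4381, v = 433.6·(-0.12178)/0.78890 + 224.5 = 157.5643
M3: Pc = R·M3+t = (-0.03228, -0.08832, +0.74224); u = 509.3·(-0.03228)/0.74224 + 334.5 = 312.3476, v = 433.6·(-0.08832)/0.74224 + 224.5 = 172.9083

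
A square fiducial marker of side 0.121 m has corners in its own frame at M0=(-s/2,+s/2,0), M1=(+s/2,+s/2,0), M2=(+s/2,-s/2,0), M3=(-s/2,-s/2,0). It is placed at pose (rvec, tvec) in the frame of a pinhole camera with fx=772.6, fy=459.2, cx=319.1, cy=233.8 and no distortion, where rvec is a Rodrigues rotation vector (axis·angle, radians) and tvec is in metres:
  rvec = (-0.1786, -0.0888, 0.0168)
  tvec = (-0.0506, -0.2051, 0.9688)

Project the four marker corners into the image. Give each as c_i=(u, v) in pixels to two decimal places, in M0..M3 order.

Intrinsics K: fx=772.6, fy=459.2, cx=319.1, cy=233.8
Marker side s = 0.121 m; corners in marker frame (Z=0):
  M0 = (-0.0605, +0.0605, 0)
  M1 = (+0.0605, +0.0605, 0)
  M2 = (+0.0605, -0.0605, 0)
  M3 = (-0.0605, -0.0605, 0)
rvec = (-0.1786, -0.0888, 0.0168), |rvec| = θ = 0.20016 rad = 11.469°
Rodrigues: sinθ=0.19883, 1−cosθ=0.01997; R = I + sinθ·[k]× + (1−cosθ)·[k]×²:
    [+0.99593 -0.00878 -0.08970]
    [+0.02459 +0.98396 +0.17667]
    [+0.08671 -0.17815 +0.98017]
t = (-0.0506, -0.2051, 0.9688) m
M0: Pc = R·M0+t = (-0.11139, -0.14706, +0.95278); u = 772.6·(-0.11139)/0.95278 + 319.1 = 228.7784, v = 459.2·(-0.14706)/0.95278 + 233.8 = 162.9239
M1: Pc = R·M1+t = (+0.00912, -0.14408, +0.96327); u = 772.6·(+0.00912)/0.96327 + 319.1 = 326.4166, v = 459.2·(-0.14408)/0.96327 + 233.8 = 165.1144
M2: Pc = R·M2+t = (+0.01019, -0.26314, +0.98482); u = 772.6·(+0.01019)/0.98482 + 319.1 = 327.0904, v = 459.2·(-0.26314)/0.98482 + 233.8 = 111.1032
M3: Pc = R·M3+t = (-0.11032, -0.26612, +0.97433); u = 772.6·(-0.11032)/0.97433 + 319.1 = 231.6196, v = 459.2·(-0.26612)/0.97433 + 233.8 = 108.3795

c0=(228.78, 162.92) c1=(326.42, 165.11) c2=(327.09, 111.10) c3=(231.62, 108.38)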